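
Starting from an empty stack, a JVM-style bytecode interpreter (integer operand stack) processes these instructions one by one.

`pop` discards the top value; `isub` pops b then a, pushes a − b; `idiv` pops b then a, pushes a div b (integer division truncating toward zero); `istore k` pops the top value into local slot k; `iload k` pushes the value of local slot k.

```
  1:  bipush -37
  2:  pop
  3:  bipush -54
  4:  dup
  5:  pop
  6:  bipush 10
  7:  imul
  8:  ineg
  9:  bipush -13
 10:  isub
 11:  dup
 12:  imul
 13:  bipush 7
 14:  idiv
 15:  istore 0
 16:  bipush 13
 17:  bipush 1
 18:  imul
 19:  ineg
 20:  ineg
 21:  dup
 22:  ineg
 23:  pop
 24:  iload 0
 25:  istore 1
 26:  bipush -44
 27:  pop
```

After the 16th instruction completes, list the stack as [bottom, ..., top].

[13]

bipush -37 -> -37
pop        -> (empty)
bipush -54 -> -54
dup        -> -54 -54
pop        -> -54
bipush 10  -> -54 10
imul       -> -540
ineg       -> 540
bipush -13 -> 540 -13
isub       -> 553
dup        -> 553 553
imul       -> 305809
bipush 7   -> 305809 7
idiv       -> 43687
istore 0   -> (empty)
bipush 13  -> 13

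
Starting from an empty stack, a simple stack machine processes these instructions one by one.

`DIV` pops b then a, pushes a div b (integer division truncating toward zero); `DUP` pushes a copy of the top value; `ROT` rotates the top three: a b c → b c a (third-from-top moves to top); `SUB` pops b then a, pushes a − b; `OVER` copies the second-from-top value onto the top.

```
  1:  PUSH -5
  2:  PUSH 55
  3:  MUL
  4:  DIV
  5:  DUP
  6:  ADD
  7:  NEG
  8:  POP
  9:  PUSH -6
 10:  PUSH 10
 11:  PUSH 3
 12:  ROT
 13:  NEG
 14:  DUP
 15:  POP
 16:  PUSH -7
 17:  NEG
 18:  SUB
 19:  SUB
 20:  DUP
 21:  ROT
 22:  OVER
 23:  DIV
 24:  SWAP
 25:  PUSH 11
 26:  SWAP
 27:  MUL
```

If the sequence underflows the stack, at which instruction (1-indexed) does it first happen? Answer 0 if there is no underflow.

4

PUSH -5 : [-5]
PUSH 55 : [-5, 55]
MUL     : [-275]
DIV  — needs 2 operands, stack has 1 → underflow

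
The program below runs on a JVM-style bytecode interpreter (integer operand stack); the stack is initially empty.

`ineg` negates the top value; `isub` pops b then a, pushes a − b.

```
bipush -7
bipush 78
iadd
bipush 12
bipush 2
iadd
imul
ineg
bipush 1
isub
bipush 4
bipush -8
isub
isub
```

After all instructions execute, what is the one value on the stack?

-1007

bipush -7 -> [-7]
bipush 78 -> [-7, 78]
iadd      -> [71]
bipush 12 -> [71, 12]
bipush 2  -> [71, 12, 2]
iadd      -> [71, 14]
imul      -> [994]
ineg      -> [-994]
bipush 1  -> [-994, 1]
isub      -> [-995]
bipush 4  -> [-995, 4]
bipush -8 -> [-995, 4, -8]
isub      -> [-995, 12]
isub      -> [-1007]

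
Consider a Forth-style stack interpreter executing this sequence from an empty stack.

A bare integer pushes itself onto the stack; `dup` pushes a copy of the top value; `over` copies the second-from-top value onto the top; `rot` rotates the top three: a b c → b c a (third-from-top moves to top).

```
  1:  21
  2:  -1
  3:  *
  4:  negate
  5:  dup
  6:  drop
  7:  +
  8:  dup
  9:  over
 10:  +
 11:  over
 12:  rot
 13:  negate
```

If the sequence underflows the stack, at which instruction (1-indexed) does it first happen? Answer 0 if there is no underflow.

7

21     → 21
-1     → 21 -1
*      → -21
negate → 21
dup    → 21 21
drop   → 21
+  — needs 2 operands, stack has 1 → underflow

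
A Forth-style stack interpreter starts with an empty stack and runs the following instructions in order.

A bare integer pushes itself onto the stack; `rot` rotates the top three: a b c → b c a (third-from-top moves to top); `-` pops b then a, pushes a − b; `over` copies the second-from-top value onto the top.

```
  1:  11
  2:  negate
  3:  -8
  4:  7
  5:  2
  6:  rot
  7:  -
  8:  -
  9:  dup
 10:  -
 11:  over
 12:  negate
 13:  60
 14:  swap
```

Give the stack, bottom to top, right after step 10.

[-11, 0]

11      11
negate  -11
-8      -11 -8
7       -11 -8 7
2       -11 -8 7 2
rot     -11 7 2 -8
-       -11 7 10
-       -11 -3
dup     -11 -3 -3
-       -11 0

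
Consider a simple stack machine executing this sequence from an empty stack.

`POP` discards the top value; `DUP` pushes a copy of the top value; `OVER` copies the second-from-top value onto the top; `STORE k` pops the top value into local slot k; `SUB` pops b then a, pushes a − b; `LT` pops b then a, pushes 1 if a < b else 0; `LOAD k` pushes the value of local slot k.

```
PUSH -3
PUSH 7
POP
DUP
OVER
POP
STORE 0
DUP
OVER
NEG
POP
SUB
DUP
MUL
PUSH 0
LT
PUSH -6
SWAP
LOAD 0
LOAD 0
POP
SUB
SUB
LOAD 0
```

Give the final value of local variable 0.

-3

PUSH -3 : [-3]
PUSH 7  : [-3, 7]
POP     : [-3]
DUP     : [-3, -3]
OVER    : [-3, -3, -3]
POP     : [-3, -3]
STORE 0 : [-3]
DUP     : [-3, -3]
OVER    : [-3, -3, -3]
NEG     : [-3, -3, 3]
POP     : [-3, -3]
SUB     : [0]
DUP     : [0, 0]
MUL     : [0]
PUSH 0  : [0, 0]
LT      : [0]
PUSH -6 : [0, -6]
SWAP    : [-6, 0]
LOAD 0  : [-6, 0, -3]
LOAD 0  : [-6, 0, -3, -3]
POP     : [-6, 0, -3]
SUB     : [-6, 3]
SUB     : [-9]
LOAD 0  : [-9, -3]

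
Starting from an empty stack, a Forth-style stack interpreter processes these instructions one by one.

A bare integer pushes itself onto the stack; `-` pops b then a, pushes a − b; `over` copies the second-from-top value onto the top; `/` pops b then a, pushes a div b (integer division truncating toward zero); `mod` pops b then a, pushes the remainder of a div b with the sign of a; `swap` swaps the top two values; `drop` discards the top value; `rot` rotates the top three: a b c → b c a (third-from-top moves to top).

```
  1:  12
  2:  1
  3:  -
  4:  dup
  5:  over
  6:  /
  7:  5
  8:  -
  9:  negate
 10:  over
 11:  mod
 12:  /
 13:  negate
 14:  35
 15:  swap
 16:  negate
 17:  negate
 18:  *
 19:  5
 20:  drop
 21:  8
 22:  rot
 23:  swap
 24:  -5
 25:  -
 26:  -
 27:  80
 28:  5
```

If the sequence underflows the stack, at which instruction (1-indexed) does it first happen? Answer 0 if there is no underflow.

22

12     → 12
1      → 12 1
-      → 11
dup    → 11 11
over   → 11 11 11
/      → 11 1
5      → 11 1 5
-      → 11 -4
negate → 11 4
over   → 11 4 11
mod    → 11 4
/      → 2
negate → -2
35     → -2 35
swap   → 35 -2
negate → 35 2
negate → 35 -2
*      → -70
5      → -70 5
drop   → -70
8      → -70 8
rot  — needs 3 operands, stack has 2 → underflow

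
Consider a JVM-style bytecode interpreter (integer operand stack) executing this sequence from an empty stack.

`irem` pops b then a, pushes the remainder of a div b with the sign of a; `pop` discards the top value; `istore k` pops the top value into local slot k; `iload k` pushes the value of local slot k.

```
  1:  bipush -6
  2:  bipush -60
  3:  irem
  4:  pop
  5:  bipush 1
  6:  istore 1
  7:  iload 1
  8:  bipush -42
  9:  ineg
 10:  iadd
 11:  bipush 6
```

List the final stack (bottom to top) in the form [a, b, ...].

bipush -6  : [-6]
bipush -60 : [-6, -60]
irem       : [-6]
pop        : []
bipush 1   : [1]
istore 1   : []
iload 1    : [1]
bipush -42 : [1, -42]
ineg       : [1, 42]
iadd       : [43]
bipush 6   : [43, 6]

[43, 6]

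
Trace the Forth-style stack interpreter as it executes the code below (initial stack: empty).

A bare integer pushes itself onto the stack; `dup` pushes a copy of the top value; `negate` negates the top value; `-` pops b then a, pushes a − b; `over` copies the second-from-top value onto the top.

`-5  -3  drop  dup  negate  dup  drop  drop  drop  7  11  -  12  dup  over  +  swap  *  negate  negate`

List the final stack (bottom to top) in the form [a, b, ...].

-5     -> -5
-3     -> -5 -3
drop   -> -5
dup    -> -5 -5
negate -> -5 5
dup    -> -5 5 5
drop   -> -5 5
drop   -> -5
drop   -> (empty)
7      -> 7
11     -> 7 11
-      -> -4
12     -> -4 12
dup    -> -4 12 12
over   -> -4 12 12 12
+      -> -4 12 24
swap   -> -4 24 12
*      -> -4 288
negate -> -4 -288
negate -> -4 288

[-4, 288]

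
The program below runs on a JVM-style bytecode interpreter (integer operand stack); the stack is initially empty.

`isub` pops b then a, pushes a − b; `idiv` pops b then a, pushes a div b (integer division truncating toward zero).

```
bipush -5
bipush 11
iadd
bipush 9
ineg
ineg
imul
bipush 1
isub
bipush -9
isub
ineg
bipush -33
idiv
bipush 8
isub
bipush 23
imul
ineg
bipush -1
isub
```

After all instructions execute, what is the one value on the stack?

162

bipush -5   [-5]
bipush 11   [-5, 11]
iadd        [6]
bipush 9    [6, 9]
ineg        [6, -9]
ineg        [6, 9]
imul        [54]
bipush 1    [54, 1]
isub        [53]
bipush -9   [53, -9]
isub        [62]
ineg        [-62]
bipush -33  [-62, -33]
idiv        [1]
bipush 8    [1, 8]
isub        [-7]
bipush 23   [-7, 23]
imul        [-161]
ineg        [161]
bipush -1   [161, -1]
isub        [162]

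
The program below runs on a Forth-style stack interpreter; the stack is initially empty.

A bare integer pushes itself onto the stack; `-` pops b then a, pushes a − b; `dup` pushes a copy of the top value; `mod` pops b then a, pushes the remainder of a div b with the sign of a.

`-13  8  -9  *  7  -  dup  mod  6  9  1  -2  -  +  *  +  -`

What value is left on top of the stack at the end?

-13 : -13
8   : -13 8
-9  : -13 8 -9
*   : -13 -72
7   : -13 -72 7
-   : -13 -79
dup : -13 -79 -79
mod : -13 0
6   : -13 0 6
9   : -13 0 6 9
1   : -13 0 6 9 1
-2  : -13 0 6 9 1 -2
-   : -13 0 6 9 3
+   : -13 0 6 12
*   : -13 0 72
+   : -13 72
-   : -85

-85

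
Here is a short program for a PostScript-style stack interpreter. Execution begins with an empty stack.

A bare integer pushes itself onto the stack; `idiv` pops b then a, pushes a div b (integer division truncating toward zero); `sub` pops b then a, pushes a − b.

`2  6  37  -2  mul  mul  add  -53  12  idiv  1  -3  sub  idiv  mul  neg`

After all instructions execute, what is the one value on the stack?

2     2
6     2 6
37    2 6 37
-2    2 6 37 -2
mul   2 6 -74
mul   2 -444
add   -442
-53   -442 -53
12    -442 -53 12
idiv  -442 -4
1     -442 -4 1
-3    -442 -4 1 -3
sub   -442 -4 4
idiv  -442 -1
mul   442
neg   -442

-442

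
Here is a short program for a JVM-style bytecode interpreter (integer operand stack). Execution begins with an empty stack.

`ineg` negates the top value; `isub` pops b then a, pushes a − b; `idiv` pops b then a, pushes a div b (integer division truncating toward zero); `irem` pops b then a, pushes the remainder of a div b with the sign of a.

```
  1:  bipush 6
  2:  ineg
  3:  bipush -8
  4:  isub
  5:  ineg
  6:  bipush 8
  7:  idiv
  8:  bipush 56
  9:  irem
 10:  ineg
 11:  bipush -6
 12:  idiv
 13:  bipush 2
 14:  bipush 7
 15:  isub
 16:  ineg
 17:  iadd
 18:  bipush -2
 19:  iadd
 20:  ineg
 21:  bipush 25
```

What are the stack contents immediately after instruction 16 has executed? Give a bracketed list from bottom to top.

bipush 6  → [6]
ineg      → [-6]
bipush -8 → [-6, -8]
isub      → [2]
ineg      → [-2]
bipush 8  → [-2, 8]
idiv      → [0]
bipush 56 → [0, 56]
irem      → [0]
ineg      → [0]
bipush -6 → [0, -6]
idiv      → [0]
bipush 2  → [0, 2]
bipush 7  → [0, 2, 7]
isub      → [0, -5]
ineg      → [0, 5]

[0, 5]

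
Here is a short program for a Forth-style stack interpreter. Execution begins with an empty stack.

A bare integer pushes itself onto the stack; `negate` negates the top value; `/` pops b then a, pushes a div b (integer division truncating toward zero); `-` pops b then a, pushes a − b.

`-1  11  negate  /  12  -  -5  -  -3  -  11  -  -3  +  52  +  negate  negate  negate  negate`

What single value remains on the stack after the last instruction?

34

-1      -1
11      -1 11
negate  -1 -11
/       0
12      0 12
-       -12
-5      -12 -5
-       -7
-3      -7 -3
-       -4
11      -4 11
-       -15
-3      -15 -3
+       -18
52      -18 52
+       34
negate  -34
negate  34
negate  -34
negate  34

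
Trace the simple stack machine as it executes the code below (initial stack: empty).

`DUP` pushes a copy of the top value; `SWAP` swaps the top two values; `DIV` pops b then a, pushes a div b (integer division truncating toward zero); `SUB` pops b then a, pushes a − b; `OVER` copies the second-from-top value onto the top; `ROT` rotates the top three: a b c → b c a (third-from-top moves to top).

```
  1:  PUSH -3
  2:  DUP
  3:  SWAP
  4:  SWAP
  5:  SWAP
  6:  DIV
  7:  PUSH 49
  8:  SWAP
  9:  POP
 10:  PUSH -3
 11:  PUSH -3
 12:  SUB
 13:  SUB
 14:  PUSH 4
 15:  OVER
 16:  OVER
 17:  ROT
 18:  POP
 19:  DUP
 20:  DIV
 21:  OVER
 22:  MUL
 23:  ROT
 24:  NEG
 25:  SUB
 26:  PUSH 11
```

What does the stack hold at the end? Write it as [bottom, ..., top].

PUSH -3 -> -3
DUP     -> -3 -3
SWAP    -> -3 -3
SWAP    -> -3 -3
SWAP    -> -3 -3
DIV     -> 1
PUSH 49 -> 1 49
SWAP    -> 49 1
POP     -> 49
PUSH -3 -> 49 -3
PUSH -3 -> 49 -3 -3
SUB     -> 49 0
SUB     -> 49
PUSH 4  -> 49 4
OVER    -> 49 4 49
OVER    -> 49 4 49 4
ROT     -> 49 49 4 4
POP     -> 49 49 4
DUP     -> 49 49 4 4
DIV     -> 49 49 1
OVER    -> 49 49 1 49
MUL     -> 49 49 49
ROT     -> 49 49 49
NEG     -> 49 49 -49
SUB     -> 49 98
PUSH 11 -> 49 98 11

[49, 98, 11]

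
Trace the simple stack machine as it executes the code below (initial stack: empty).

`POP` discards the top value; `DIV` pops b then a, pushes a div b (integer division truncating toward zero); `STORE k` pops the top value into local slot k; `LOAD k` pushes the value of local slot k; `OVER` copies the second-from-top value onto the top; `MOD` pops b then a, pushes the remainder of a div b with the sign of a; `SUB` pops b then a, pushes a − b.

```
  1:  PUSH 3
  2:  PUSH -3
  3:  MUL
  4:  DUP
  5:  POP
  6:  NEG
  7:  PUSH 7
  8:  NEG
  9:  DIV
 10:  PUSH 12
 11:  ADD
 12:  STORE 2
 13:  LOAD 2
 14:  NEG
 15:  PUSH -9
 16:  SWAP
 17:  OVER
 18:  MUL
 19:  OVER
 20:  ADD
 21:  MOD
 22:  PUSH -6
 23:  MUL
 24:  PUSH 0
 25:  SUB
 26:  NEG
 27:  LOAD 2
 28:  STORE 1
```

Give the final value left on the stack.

-54

PUSH 3  → 3
PUSH -3 → 3 -3
MUL     → -9
DUP     → -9 -9
POP     → -9
NEG     → 9
PUSH 7  → 9 7
NEG     → 9 -7
DIV     → -1
PUSH 12 → -1 12
ADD     → 11
STORE 2 → (empty)
LOAD 2  → 11
NEG     → -11
PUSH -9 → -11 -9
SWAP    → -9 -11
OVER    → -9 -11 -9
MUL     → -9 99
OVER    → -9 99 -9
ADD     → -9 90
MOD     → -9
PUSH -6 → -9 -6
MUL     → 54
PUSH 0  → 54 0
SUB     → 54
NEG     → -54
LOAD 2  → -54 11
STORE 1 → -54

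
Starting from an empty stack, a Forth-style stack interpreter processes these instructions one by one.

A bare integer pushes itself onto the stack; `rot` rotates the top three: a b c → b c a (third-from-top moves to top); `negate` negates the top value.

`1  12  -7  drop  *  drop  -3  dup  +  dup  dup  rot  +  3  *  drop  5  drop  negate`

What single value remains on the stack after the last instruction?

1      : [1]
12     : [1, 12]
-7     : [1, 12, -7]
drop   : [1, 12]
*      : [12]
drop   : []
-3     : [-3]
dup    : [-3, -3]
+      : [-6]
dup    : [-6, -6]
dup    : [-6, -6, -6]
rot    : [-6, -6, -6]
+      : [-6, -12]
3      : [-6, -12, 3]
*      : [-6, -36]
drop   : [-6]
5      : [-6, 5]
drop   : [-6]
negate : [6]

6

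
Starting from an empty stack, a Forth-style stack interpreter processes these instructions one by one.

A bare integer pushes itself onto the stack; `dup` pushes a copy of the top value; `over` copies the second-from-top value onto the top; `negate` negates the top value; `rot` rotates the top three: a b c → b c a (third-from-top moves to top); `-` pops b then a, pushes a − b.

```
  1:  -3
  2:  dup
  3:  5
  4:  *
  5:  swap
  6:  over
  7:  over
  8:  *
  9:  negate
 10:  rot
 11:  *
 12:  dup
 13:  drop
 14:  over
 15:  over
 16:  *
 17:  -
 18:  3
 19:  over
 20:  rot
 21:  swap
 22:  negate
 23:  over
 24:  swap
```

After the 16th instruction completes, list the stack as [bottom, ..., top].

[-3, 675, -2025]

-3      [-3]
dup     [-3, -3]
5       [-3, -3, 5]
*       [-3, -15]
swap    [-15, -3]
over    [-15, -3, -15]
over    [-15, -3, -15, -3]
*       [-15, -3, 45]
negate  [-15, -3, -45]
rot     [-3, -45, -15]
*       [-3, 675]
dup     [-3, 675, 675]
drop    [-3, 675]
over    [-3, 675, -3]
over    [-3, 675, -3, 675]
*       [-3, 675, -2025]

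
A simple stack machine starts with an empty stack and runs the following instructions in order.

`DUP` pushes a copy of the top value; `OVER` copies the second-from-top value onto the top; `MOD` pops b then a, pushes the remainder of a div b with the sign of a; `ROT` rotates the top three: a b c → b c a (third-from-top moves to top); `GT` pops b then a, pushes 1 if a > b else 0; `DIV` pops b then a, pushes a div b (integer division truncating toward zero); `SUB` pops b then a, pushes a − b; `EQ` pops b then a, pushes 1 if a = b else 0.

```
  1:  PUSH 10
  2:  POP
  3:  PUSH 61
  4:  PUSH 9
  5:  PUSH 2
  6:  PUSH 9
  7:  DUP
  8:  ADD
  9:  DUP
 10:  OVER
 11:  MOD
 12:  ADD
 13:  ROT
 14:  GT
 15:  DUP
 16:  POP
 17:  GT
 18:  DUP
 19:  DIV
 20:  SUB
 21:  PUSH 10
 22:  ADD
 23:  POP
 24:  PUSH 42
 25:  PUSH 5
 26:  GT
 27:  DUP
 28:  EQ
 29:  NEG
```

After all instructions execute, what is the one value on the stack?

-1

PUSH 10  10
POP      (empty)
PUSH 61  61
PUSH 9   61 9
PUSH 2   61 9 2
PUSH 9   61 9 2 9
DUP      61 9 2 9 9
ADD      61 9 2 18
DUP      61 9 2 18 18
OVER     61 9 2 18 18 18
MOD      61 9 2 18 0
ADD      61 9 2 18
ROT      61 2 18 9
GT       61 2 1
DUP      61 2 1 1
POP      61 2 1
GT       61 1
DUP      61 1 1
DIV      61 1
SUB      60
PUSH 10  60 10
ADD      70
POP      (empty)
PUSH 42  42
PUSH 5   42 5
GT       1
DUP      1 1
EQ       1
NEG      -1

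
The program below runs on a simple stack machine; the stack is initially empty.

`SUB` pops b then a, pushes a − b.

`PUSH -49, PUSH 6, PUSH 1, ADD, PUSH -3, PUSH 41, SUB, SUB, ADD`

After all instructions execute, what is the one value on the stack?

PUSH -49  -49
PUSH 6    -49 6
PUSH 1    -49 6 1
ADD       -49 7
PUSH -3   -49 7 -3
PUSH 41   -49 7 -3 41
SUB       -49 7 -44
SUB       -49 51
ADD       2

2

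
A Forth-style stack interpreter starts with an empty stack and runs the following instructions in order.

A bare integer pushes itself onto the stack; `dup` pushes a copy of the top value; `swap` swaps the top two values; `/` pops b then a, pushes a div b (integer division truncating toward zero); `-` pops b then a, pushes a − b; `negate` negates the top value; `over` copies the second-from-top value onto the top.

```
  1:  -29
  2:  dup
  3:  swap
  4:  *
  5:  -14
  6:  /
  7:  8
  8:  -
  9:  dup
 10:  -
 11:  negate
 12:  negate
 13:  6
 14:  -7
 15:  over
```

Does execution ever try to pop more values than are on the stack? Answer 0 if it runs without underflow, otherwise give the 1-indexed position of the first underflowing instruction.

-29     [-29]
dup     [-29, -29]
swap    [-29, -29]
*       [841]
-14     [841, -14]
/       [-60]
8       [-60, 8]
-       [-68]
dup     [-68, -68]
-       [0]
negate  [0]
negate  [0]
6       [0, 6]
-7      [0, 6, -7]
over    [0, 6, -7, 6]

0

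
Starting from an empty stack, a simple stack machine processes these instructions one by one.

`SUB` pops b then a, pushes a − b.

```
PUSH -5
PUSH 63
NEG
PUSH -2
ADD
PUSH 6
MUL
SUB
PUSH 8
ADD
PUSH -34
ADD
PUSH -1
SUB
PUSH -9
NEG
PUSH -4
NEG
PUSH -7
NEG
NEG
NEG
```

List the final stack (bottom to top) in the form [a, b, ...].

[360, 9, 4, 7]

PUSH -5  → -5
PUSH 63  → -5 63
NEG      → -5 -63
PUSH -2  → -5 -63 -2
ADD      → -5 -65
PUSH 6   → -5 -65 6
MUL      → -5 -390
SUB      → 385
PUSH 8   → 385 8
ADD      → 393
PUSH -34 → 393 -34
ADD      → 359
PUSH -1  → 359 -1
SUB      → 360
PUSH -9  → 360 -9
NEG      → 360 9
PUSH -4  → 360 9 -4
NEG      → 360 9 4
PUSH -7  → 360 9 4 -7
NEG      → 360 9 4 7
NEG      → 360 9 4 -7
NEG      → 360 9 4 7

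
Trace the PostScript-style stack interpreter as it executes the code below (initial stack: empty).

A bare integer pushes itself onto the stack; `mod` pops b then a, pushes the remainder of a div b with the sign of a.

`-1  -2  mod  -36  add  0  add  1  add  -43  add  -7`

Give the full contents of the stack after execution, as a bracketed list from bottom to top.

[-79, -7]

-1  → -1
-2  → -1 -2
mod → -1
-36 → -1 -36
add → -37
0   → -37 0
add → -37
1   → -37 1
add → -36
-43 → -36 -43
add → -79
-7  → -79 -7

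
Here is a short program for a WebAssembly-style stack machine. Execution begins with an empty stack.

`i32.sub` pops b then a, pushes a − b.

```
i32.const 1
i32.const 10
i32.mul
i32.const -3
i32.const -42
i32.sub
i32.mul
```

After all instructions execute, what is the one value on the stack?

i32.const 1   : [1]
i32.const 10  : [1, 10]
i32.mul       : [10]
i32.const -3  : [10, -3]
i32.const -42 : [10, -3, -42]
i32.sub       : [10, 39]
i32.mul       : [390]

390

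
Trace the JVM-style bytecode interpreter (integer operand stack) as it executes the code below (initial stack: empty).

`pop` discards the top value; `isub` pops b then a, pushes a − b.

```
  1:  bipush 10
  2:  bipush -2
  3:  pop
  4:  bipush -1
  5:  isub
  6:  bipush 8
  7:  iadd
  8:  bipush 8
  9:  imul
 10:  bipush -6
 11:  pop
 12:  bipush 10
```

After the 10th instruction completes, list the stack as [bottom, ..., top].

bipush 10 → 10
bipush -2 → 10 -2
pop       → 10
bipush -1 → 10 -1
isub      → 11
bipush 8  → 11 8
iadd      → 19
bipush 8  → 19 8
imul      → 152
bipush -6 → 152 -6

[152, -6]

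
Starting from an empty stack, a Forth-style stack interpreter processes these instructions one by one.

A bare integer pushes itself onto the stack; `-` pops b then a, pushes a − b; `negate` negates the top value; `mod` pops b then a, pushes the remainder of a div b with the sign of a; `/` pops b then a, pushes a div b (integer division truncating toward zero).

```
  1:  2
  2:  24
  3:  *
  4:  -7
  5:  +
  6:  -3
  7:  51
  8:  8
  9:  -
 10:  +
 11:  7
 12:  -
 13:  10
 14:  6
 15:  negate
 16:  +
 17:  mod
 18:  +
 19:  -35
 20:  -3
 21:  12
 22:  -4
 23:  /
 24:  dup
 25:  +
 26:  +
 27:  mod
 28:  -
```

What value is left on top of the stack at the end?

2      → 2
24     → 2 24
*      → 48
-7     → 48 -7
+      → 41
-3     → 41 -3
51     → 41 -3 51
8      → 41 -3 51 8
-      → 41 -3 43
+      → 41 40
7      → 41 40 7
-      → 41 33
10     → 41 33 10
6      → 41 33 10 6
negate → 41 33 10 -6
+      → 41 33 4
mod    → 41 1
+      → 42
-35    → 42 -35
-3     → 42 -35 -3
12     → 42 -35 -3 12
-4     → 42 -35 -3 12 -4
/      → 42 -35 -3 -3
dup    → 42 -35 -3 -3 -3
+      → 42 -35 -3 -6
+      → 42 -35 -9
mod    → 42 -8
-      → 50

50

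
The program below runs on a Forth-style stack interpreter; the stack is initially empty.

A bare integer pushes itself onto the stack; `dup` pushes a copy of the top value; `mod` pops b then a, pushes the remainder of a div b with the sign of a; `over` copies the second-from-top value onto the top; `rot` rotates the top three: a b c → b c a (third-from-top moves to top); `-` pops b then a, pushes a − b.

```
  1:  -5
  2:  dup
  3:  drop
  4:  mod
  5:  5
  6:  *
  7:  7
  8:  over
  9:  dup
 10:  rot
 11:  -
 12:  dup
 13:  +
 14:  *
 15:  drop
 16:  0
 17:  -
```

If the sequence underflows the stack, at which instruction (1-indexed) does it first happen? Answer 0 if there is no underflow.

4

-5   -> -5
dup  -> -5 -5
drop -> -5
mod  — needs 2 operands, stack has 1 → underflow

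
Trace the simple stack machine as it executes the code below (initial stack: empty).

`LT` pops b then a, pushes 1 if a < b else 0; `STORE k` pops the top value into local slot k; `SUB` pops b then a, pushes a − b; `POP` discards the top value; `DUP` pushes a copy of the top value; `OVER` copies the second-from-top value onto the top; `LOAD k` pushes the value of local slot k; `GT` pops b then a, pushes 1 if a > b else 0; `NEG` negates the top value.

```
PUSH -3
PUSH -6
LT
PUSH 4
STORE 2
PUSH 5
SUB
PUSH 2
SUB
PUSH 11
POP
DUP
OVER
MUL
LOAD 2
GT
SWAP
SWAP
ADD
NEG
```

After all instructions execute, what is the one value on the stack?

6

PUSH -3 → -3
PUSH -6 → -3 -6
LT      → 0
PUSH 4  → 0 4
STORE 2 → 0
PUSH 5  → 0 5
SUB     → -5
PUSH 2  → -5 2
SUB     → -7
PUSH 11 → -7 11
POP     → -7
DUP     → -7 -7
OVER    → -7 -7 -7
MUL     → -7 49
LOAD 2  → -7 49 4
GT      → -7 1
SWAP    → 1 -7
SWAP    → -7 1
ADD     → -6
NEG     → 6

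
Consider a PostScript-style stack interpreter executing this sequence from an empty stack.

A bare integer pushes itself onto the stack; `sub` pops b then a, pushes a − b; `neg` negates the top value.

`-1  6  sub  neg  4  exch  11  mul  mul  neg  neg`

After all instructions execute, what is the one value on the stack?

-1   -> [-1]
6    -> [-1, 6]
sub  -> [-7]
neg  -> [7]
4    -> [7, 4]
exch -> [4, 7]
11   -> [4, 7, 11]
mul  -> [4, 77]
mul  -> [308]
neg  -> [-308]
neg  -> [308]

308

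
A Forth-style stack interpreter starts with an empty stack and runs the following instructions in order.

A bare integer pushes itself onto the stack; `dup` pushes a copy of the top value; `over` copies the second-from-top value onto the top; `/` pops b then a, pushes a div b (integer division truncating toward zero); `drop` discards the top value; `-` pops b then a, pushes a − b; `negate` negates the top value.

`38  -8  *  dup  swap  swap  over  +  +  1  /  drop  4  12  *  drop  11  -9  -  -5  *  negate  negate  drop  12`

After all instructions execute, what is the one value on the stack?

12

38      [38]
-8      [38, -8]
*       [-304]
dup     [-304, -304]
swap    [-304, -304]
swap    [-304, -304]
over    [-304, -304, -304]
+       [-304, -608]
+       [-912]
1       [-912, 1]
/       [-912]
drop    []
4       [4]
12      [4, 12]
*       [48]
drop    []
11      [11]
-9      [11, -9]
-       [20]
-5      [20, -5]
*       [-100]
negate  [100]
negate  [-100]
drop    []
12      [12]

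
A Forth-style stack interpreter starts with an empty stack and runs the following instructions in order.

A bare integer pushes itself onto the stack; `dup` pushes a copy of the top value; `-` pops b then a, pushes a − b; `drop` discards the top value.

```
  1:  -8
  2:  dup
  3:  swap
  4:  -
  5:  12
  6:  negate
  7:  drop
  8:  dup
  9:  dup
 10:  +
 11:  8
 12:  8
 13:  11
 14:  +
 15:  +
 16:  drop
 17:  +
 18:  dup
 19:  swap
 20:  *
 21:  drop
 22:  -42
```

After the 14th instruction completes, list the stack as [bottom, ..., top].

-8      -8
dup     -8 -8
swap    -8 -8
-       0
12      0 12
negate  0 -12
drop    0
dup     0 0
dup     0 0 0
+       0 0
8       0 0 8
8       0 0 8 8
11      0 0 8 8 11
+       0 0 8 19

[0, 0, 8, 19]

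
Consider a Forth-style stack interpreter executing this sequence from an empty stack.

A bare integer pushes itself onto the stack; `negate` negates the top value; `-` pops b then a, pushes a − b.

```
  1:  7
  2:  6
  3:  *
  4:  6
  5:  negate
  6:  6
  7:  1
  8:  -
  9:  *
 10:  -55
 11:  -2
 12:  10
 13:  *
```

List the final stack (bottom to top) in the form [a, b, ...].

[42, -30, -55, -20]

7      -> [7]
6      -> [7, 6]
*      -> [42]
6      -> [42, 6]
negate -> [42, -6]
6      -> [42, -6, 6]
1      -> [42, -6, 6, 1]
-      -> [42, -6, 5]
*      -> [42, -30]
-55    -> [42, -30, -55]
-2     -> [42, -30, -55, -2]
10     -> [42, -30, -55, -2, 10]
*      -> [42, -30, -55, -20]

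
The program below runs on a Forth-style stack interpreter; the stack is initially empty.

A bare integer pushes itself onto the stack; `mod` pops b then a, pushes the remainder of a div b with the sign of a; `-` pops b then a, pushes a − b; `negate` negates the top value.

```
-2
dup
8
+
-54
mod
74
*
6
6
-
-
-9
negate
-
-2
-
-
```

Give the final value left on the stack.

-439

-2     : -2
dup    : -2 -2
8      : -2 -2 8
+      : -2 6
-54    : -2 6 -54
mod    : -2 6
74     : -2 6 74
*      : -2 444
6      : -2 444 6
6      : -2 444 6 6
-      : -2 444 0
-      : -2 444
-9     : -2 444 -9
negate : -2 444 9
-      : -2 435
-2     : -2 435 -2
-      : -2 437
-      : -439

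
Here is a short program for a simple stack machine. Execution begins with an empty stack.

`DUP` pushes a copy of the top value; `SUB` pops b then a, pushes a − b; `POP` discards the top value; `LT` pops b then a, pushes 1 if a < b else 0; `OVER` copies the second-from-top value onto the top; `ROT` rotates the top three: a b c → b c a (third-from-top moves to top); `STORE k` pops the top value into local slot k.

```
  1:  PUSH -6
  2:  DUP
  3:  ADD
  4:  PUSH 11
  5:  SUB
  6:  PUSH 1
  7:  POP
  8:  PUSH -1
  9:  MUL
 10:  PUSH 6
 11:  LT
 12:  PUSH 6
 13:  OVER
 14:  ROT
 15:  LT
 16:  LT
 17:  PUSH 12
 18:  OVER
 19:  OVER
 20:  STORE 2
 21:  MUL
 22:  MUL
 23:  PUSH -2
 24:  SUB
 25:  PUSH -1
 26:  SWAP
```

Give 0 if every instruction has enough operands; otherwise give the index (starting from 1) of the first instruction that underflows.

0

PUSH -6  [-6]
DUP      [-6, -6]
ADD      [-12]
PUSH 11  [-12, 11]
SUB      [-23]
PUSH 1   [-23, 1]
POP      [-23]
PUSH -1  [-23, -1]
MUL      [23]
PUSH 6   [23, 6]
LT       [0]
PUSH 6   [0, 6]
OVER     [0, 6, 0]
ROT      [6, 0, 0]
LT       [6, 0]
LT       [0]
PUSH 12  [0, 12]
OVER     [0, 12, 0]
OVER     [0, 12, 0, 12]
STORE 2  [0, 12, 0]
MUL      [0, 0]
MUL      [0]
PUSH -2  [0, -2]
SUB      [2]
PUSH -1  [2, -1]
SWAP     [-1, 2]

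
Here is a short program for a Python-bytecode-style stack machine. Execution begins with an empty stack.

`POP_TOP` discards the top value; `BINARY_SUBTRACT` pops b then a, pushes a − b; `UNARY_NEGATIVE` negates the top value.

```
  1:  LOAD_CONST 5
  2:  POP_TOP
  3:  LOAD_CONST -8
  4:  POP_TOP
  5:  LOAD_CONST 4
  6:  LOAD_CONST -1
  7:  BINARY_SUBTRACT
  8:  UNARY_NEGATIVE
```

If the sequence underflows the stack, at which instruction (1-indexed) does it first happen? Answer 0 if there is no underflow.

LOAD_CONST 5    -> 5
POP_TOP         -> (empty)
LOAD_CONST -8   -> -8
POP_TOP         -> (empty)
LOAD_CONST 4    -> 4
LOAD_CONST -1   -> 4 -1
BINARY_SUBTRACT -> 5
UNARY_NEGATIVE  -> -5

0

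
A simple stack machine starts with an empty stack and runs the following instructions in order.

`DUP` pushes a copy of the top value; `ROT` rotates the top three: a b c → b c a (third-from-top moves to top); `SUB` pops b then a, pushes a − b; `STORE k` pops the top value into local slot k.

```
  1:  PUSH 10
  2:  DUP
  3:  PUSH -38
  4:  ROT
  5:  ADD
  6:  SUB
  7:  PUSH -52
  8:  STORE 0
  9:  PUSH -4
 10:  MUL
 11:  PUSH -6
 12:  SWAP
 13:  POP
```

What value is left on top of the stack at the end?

-6

PUSH 10  -> [10]
DUP      -> [10, 10]
PUSH -38 -> [10, 10, -38]
ROT      -> [10, -38, 10]
ADD      -> [10, -28]
SUB      -> [38]
PUSH -52 -> [38, -52]
STORE 0  -> [38]
PUSH -4  -> [38, -4]
MUL      -> [-152]
PUSH -6  -> [-152, -6]
SWAP     -> [-6, -152]
POP      -> [-6]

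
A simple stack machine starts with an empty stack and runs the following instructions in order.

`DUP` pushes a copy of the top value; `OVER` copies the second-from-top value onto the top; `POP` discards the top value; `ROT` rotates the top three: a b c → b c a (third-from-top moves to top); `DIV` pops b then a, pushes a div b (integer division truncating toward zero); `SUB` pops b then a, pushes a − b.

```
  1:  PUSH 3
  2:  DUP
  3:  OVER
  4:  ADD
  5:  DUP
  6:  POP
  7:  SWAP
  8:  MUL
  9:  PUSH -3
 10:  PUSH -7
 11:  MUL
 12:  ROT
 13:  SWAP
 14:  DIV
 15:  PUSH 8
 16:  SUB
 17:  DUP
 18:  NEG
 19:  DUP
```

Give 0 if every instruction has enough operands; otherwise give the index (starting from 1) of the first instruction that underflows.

12

PUSH 3  -> [3]
DUP     -> [3, 3]
OVER    -> [3, 3, 3]
ADD     -> [3, 6]
DUP     -> [3, 6, 6]
POP     -> [3, 6]
SWAP    -> [6, 3]
MUL     -> [18]
PUSH -3 -> [18, -3]
PUSH -7 -> [18, -3, -7]
MUL     -> [18, 21]
ROT  — needs 3 operands, stack has 2 → underflow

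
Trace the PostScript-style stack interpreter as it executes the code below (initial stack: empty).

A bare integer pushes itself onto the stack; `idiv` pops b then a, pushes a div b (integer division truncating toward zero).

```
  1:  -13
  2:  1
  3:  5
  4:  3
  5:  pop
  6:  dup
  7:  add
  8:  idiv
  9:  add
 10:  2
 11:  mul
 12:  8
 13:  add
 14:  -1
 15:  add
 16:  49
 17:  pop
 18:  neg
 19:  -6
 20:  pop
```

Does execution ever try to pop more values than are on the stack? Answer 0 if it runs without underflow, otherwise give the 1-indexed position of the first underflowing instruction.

0

-13  -> [-13]
1    -> [-13, 1]
5    -> [-13, 1, 5]
3    -> [-13, 1, 5, 3]
pop  -> [-13, 1, 5]
dup  -> [-13, 1, 5, 5]
add  -> [-13, 1, 10]
idiv -> [-13, 0]
add  -> [-13]
2    -> [-13, 2]
mul  -> [-26]
8    -> [-26, 8]
add  -> [-18]
-1   -> [-18, -1]
add  -> [-19]
49   -> [-19, 49]
pop  -> [-19]
neg  -> [19]
-6   -> [19, -6]
pop  -> [19]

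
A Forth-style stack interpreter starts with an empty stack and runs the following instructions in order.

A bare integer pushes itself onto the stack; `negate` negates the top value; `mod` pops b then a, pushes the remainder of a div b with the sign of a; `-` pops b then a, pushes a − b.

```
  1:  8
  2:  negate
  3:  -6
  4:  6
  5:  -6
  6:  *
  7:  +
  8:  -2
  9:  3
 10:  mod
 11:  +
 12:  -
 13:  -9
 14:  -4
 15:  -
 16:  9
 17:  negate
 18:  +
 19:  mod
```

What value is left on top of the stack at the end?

8       8
negate  -8
-6      -8 -6
6       -8 -6 6
-6      -8 -6 6 -6
*       -8 -6 -36
+       -8 -42
-2      -8 -42 -2
3       -8 -42 -2 3
mod     -8 -42 -2
+       -8 -44
-       36
-9      36 -9
-4      36 -9 -4
-       36 -5
9       36 -5 9
negate  36 -5 -9
+       36 -14
mod     8

8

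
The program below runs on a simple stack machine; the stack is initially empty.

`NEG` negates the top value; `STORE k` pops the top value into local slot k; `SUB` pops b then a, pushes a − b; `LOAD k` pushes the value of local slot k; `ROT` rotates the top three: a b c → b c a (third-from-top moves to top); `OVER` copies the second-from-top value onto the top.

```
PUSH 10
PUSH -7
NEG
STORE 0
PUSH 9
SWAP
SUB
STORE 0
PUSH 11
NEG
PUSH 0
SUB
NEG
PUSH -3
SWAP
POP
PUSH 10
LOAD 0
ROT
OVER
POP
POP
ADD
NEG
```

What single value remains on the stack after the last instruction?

-9

PUSH 10 : 10
PUSH -7 : 10 -7
NEG     : 10 7
STORE 0 : 10
PUSH 9  : 10 9
SWAP    : 9 10
SUB     : -1
STORE 0 : (empty)
PUSH 11 : 11
NEG     : -11
PUSH 0  : -11 0
SUB     : -11
NEG     : 11
PUSH -3 : 11 -3
SWAP    : -3 11
POP     : -3
PUSH 10 : -3 10
LOAD 0  : -3 10 -1
ROT     : 10 -1 -3
OVER    : 10 -1 -3 -1
POP     : 10 -1 -3
POP     : 10 -1
ADD     : 9
NEG     : -9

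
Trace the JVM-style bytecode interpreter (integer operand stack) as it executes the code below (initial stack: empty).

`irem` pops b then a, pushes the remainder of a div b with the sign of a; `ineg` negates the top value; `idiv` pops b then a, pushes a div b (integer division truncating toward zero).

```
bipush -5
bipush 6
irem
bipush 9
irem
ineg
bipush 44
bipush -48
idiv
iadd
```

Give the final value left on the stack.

5

bipush -5  → -5
bipush 6   → -5 6
irem       → -5
bipush 9   → -5 9
irem       → -5
ineg       → 5
bipush 44  → 5 44
bipush -48 → 5 44 -48
idiv       → 5 0
iadd       → 5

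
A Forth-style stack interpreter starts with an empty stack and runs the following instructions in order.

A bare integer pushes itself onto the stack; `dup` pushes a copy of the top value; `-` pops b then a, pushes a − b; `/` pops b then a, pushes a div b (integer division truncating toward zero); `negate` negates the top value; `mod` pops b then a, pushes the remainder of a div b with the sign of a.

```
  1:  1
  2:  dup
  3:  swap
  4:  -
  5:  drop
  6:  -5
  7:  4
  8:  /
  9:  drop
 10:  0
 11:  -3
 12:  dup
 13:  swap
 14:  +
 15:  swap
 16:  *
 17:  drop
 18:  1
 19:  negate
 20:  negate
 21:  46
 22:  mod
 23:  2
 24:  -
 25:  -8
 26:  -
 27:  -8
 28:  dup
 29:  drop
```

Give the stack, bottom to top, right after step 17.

[]

1     1
dup   1 1
swap  1 1
-     0
drop  (empty)
-5    -5
4     -5 4
/     -1
drop  (empty)
0     0
-3    0 -3
dup   0 -3 -3
swap  0 -3 -3
+     0 -6
swap  -6 0
*     0
drop  (empty)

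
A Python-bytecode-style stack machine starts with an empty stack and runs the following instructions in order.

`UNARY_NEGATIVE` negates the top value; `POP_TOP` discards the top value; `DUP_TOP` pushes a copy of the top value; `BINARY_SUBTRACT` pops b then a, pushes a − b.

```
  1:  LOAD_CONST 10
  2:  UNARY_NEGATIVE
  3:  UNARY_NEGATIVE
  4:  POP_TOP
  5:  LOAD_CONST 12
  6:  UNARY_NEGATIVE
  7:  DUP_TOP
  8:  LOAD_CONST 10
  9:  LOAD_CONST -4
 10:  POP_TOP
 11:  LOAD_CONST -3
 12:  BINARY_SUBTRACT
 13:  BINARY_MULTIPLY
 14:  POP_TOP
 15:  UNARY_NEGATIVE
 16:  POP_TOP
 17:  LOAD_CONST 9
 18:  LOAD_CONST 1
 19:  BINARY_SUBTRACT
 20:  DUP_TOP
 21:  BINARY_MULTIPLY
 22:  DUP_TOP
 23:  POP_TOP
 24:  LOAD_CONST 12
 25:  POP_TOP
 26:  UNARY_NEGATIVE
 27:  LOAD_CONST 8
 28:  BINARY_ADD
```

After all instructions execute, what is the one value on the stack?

-56

LOAD_CONST 10   → 10
UNARY_NEGATIVE  → -10
UNARY_NEGATIVE  → 10
POP_TOP         → (empty)
LOAD_CONST 12   → 12
UNARY_NEGATIVE  → -12
DUP_TOP         → -12 -12
LOAD_CONST 10   → -12 -12 10
LOAD_CONST -4   → -12 -12 10 -4
POP_TOP         → -12 -12 10
LOAD_CONST -3   → -12 -12 10 -3
BINARY_SUBTRACT → -12 -12 13
BINARY_MULTIPLY → -12 -156
POP_TOP         → -12
UNARY_NEGATIVE  → 12
POP_TOP         → (empty)
LOAD_CONST 9    → 9
LOAD_CONST 1    → 9 1
BINARY_SUBTRACT → 8
DUP_TOP         → 8 8
BINARY_MULTIPLY → 64
DUP_TOP         → 64 64
POP_TOP         → 64
LOAD_CONST 12   → 64 12
POP_TOP         → 64
UNARY_NEGATIVE  → -64
LOAD_CONST 8    → -64 8
BINARY_ADD      → -56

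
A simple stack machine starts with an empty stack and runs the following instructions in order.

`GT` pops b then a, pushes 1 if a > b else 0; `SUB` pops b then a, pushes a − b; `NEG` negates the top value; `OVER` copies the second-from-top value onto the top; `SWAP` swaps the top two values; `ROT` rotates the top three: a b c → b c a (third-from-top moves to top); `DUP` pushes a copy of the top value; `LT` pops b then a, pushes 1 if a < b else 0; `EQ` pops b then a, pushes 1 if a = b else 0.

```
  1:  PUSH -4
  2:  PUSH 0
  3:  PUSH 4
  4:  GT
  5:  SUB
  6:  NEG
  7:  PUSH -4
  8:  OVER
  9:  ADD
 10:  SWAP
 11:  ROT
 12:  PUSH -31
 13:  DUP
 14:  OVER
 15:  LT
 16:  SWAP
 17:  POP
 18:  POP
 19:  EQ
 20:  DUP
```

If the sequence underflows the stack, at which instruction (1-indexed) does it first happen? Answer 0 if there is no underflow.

11

PUSH -4 -> -4
PUSH 0  -> -4 0
PUSH 4  -> -4 0 4
GT      -> -4 0
SUB     -> -4
NEG     -> 4
PUSH -4 -> 4 -4
OVER    -> 4 -4 4
ADD     -> 4 0
SWAP    -> 0 4
ROT  — needs 3 operands, stack has 2 → underflow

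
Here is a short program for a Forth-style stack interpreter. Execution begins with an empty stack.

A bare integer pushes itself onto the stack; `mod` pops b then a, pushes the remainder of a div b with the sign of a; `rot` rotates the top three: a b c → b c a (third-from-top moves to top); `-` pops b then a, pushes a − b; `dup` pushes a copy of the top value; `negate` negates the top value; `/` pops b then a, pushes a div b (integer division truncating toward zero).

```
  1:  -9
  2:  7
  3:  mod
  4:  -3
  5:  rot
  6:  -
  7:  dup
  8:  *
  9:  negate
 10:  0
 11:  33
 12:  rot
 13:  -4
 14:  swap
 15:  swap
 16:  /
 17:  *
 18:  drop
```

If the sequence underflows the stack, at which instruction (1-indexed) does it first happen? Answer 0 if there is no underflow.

5

-9   [-9]
7    [-9, 7]
mod  [-2]
-3   [-2, -3]
rot  — needs 3 operands, stack has 2 → underflow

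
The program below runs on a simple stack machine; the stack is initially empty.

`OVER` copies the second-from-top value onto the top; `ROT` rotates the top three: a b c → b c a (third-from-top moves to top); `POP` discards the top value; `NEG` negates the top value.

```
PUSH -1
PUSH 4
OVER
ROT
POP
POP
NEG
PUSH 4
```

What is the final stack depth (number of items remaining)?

2

PUSH -1 -> -1
PUSH 4  -> -1 4
OVER    -> -1 4 -1
ROT     -> 4 -1 -1
POP     -> 4 -1
POP     -> 4
NEG     -> -4
PUSH 4  -> -4 4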